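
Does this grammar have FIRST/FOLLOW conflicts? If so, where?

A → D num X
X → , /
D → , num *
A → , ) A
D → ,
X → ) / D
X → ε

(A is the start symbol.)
No FIRST/FOLLOW conflicts.

Nullable non-terminals: X.

X: nullable alternative(s) X → ε; FOLLOW(X) = { $ }
  X → , /: FIRST \ {ε} = { ',' } — disjoint from FOLLOW(X)
  X → ) / D: FIRST \ {ε} = { ')' } — disjoint from FOLLOW(X)
  X → ε: FIRST \ {ε} = { } — this is the only nullable alternative, skip

A, D have no nullable alternative, so no FIRST/FOLLOW check is needed there.

No FIRST/FOLLOW conflicts found.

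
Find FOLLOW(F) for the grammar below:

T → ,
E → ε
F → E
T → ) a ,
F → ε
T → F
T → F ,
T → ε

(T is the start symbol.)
{ $, ',' }

In T → F: F is at the end, add FOLLOW(T)
In T → F ,: F is followed by ',', add FIRST(',') \ {ε} = { ',' }

The FOLLOW sets referred to above (computed the same way, to a fixed point):
  FOLLOW(T) = { $ }

Taking the union: FOLLOW(F) = { $, ',' }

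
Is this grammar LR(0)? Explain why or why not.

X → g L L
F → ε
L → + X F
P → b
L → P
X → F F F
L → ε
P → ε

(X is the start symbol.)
A grammar is LR(0) if no state in the canonical LR(0) collection has:
  - both a shift item (dot before a terminal) and a complete item (shift-reduce conflict), or
  - two or more complete items (reduce-reduce conflict; the accept item [X' → X .] counts as a complete item here).

Augment with X' → X and build the canonical LR(0) collection (I0 = CLOSURE({[X' → . X]}), then GOTO on every symbol after a dot until no new states appear). It has 13 states:
  I0: { [F → .], [X → . F F F], [X → . g L L], [X' → . X] }  — shift, reduce
  I1: { [F → .], [X → F . F F] }  — reduce
  I2: { [X' → X .] }  — accept
  I3: { [L → . + X F], [L → . P], [L → .], [P → . b], [P → .], [X → g . L L] }  — shift, 2 reduces
  I4: { [F → .], [L → + . X F], [X → . F F F], [X → . g L L] }  — shift, reduce
  I5: { [L → . + X F], [L → . P], [L → .], [P → . b], [P → .], [X → g L . L] }  — shift, 2 reduces
  I6: { [L → P .] }  — reduce
  I7: { [P → b .] }  — reduce
  I8: { [X → g L L .] }  — reduce
  I9: { [F → .], [L → + X . F] }  — reduce
  I10: { [L → + X F .] }  — reduce
  I11: { [F → .], [X → F F . F] }  — reduce
  I12: { [X → F F F .] }  — reduce

Conflict in state I0:
  Shift-reduce conflict between [F → .] and [X → . g L L]
So the grammar is NOT LR(0).

Answer: No. Shift-reduce conflict between [F → .] and [X → . g L L]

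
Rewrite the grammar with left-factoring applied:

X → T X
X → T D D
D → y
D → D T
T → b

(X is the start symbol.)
Left-factoring transforms A → αβ₁ | αβ₂ into A → αA' and A' → β₁ | β₂
(α is the longest common prefix among the alternatives). Repeat until
no nonterminal has two alternatives with a common prefix.

Round 1: X has alternatives sharing prefix 'T'. Introduce X': X → T X'
  Add: X' → X
  Add: X' → D D

No remaining common prefixes — done.

Resulting grammar:
X → T X'
X' → X
X' → D D
D → y
D → D T
T → b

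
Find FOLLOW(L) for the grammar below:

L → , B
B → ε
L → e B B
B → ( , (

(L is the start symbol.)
To compute FOLLOW(L), find every occurrence of L on a right-hand side N → α L β: add FIRST(β) \ {ε}, and if β is empty or nullable also add FOLLOW(N). Iterate to a fixed point.

L is the start symbol, so $ ∈ FOLLOW(L).
L does not occur on any right-hand side.

Taking the union: FOLLOW(L) = { $ }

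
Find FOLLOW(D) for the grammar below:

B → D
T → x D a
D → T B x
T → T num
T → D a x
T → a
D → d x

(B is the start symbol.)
To compute FOLLOW(D), find every occurrence of D on a right-hand side N → α D β: add FIRST(β) \ {ε}, and if β is empty or nullable also add FOLLOW(N). Iterate to a fixed point.

In B → D: D is at the end, add FOLLOW(B)
In T → x D a: D is followed by a, add FIRST(a) \ {ε} = { 'a' }
In T → D a x: D is followed by a x, add FIRST(a x) \ {ε} = { 'a' }

The FOLLOW sets referred to above (computed the same way, to a fixed point):
  FOLLOW(B) = { $, 'x' }

Taking the union: FOLLOW(D) = { $, 'a', 'x' }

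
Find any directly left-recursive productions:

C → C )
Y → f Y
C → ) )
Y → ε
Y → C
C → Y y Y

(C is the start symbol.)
Direct left recursion occurs when N → N α for some non-terminal N (the right-hand side begins with the left-hand side itself).

C → C ): LEFT RECURSIVE (starts with C)
Y → f Y: starts with f
C → ) ): starts with ')'
Y → ε: starts with ε
Y → C: starts with C
C → Y y Y: starts with Y

The grammar has direct left recursion on: C.

Answer: Yes, C is left-recursive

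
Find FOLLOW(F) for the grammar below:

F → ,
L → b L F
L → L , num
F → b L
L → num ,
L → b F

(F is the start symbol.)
F is the start symbol, so $ ∈ FOLLOW(F).
In L → b L F: F is at the end, add FOLLOW(L)
In L → b F: F is at the end, add FOLLOW(L)

The FOLLOW sets referred to above (computed the same way, to a fixed point):
  FOLLOW(L) = { $, ',', 'b' }

Taking the union: FOLLOW(F) = { $, ',', 'b' }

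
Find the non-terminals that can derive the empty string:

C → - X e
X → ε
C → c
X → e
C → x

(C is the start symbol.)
{ 'X' }

A non-terminal is nullable if it can derive ε (the empty string): either it has an ε-production, or it has a production whose right-hand side consists entirely of nullable non-terminals.

ε-productions: X → ε
So X is immediately nullable.
No further non-terminal can be added: every production for the remaining non-terminals contains a terminal or a non-nullable non-terminal.
Nullable = { 'X' }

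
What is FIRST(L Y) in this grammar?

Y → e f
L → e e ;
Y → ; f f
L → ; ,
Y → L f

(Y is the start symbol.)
FIRST sets of the non-terminals involved (from the grammar, by fixed-point iteration):
  FIRST(L) = { ';', 'e' }

To compute FIRST(L Y), process the symbols left to right:
Symbol L is a non-terminal. Add FIRST(L) \ {ε} = { ';', 'e' }
L is not nullable (ε ∉ FIRST(L)), so stop here.
FIRST(L Y) = { ';', 'e' }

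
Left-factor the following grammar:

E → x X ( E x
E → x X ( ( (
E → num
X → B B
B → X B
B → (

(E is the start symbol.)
E → x X ( E'
E' → E x
E' → ( (
E → num
X → B B
B → X B
B → (

Left-factoring transforms A → αβ₁ | αβ₂ into A → αA' and A' → β₁ | β₂
(α is the longest common prefix among the alternatives). Repeat until
no nonterminal has two alternatives with a common prefix.

Round 1: E has alternatives sharing prefix 'x X ('. Introduce E': E → x X ( E'
  Add: E' → E x
  Add: E' → ( (

No remaining common prefixes — done.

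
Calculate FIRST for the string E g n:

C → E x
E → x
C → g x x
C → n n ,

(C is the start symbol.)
{ 'x' }

FIRST sets of the non-terminals involved (from the grammar, by fixed-point iteration):
  FIRST(E) = { 'x' }

To compute FIRST(E g n), process the symbols left to right:
Symbol E is a non-terminal. Add FIRST(E) \ {ε} = { 'x' }
E is not nullable (ε ∉ FIRST(E)), so stop here.
FIRST(E g n) = { 'x' }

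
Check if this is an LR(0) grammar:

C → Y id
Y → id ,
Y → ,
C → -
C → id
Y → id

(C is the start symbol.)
A grammar is LR(0) if no state in the canonical LR(0) collection has:
  - both a shift item (dot before a terminal) and a complete item (shift-reduce conflict), or
  - two or more complete items (reduce-reduce conflict; the accept item [C' → C .] counts as a complete item here).

Augment with C' → C and build the canonical LR(0) collection (I0 = CLOSURE({[C' → . C]}), then GOTO on every symbol after a dot until no new states appear). It has 8 states:
  I0: { [C → . -], [C → . Y id], [C → . id], [C' → . C], [Y → . ,], [Y → . id ,], [Y → . id] }  — shift
  I1: { [Y → , .] }  — reduce
  I2: { [C → - .] }  — reduce
  I3: { [C' → C .] }  — accept
  I4: { [C → Y . id] }  — shift
  I5: { [C → id .], [Y → id . ,], [Y → id .] }  — shift, 2 reduces
  I6: { [Y → id , .] }  — reduce
  I7: { [C → Y id .] }  — reduce

Conflict in state I5:
  Shift-reduce conflict between [C → id .] and [Y → id . ,]
So the grammar is NOT LR(0).

Answer: No. Shift-reduce conflict between [C → id .] and [Y → id . ,]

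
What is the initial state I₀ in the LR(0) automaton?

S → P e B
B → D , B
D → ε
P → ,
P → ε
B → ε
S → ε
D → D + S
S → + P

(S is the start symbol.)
First, augment the grammar with S' → S
I₀ = CLOSURE({ [S' → . S] }):
  [S' → . S] has the dot before S: add [S → . P e B], [S → .], [S → . + P]
  [S → . P e B] has the dot before P: add [P → . ,], [P → .]
No further items can be added.

I₀ = { [P → . ,], [P → .], [S → . + P], [S → . P e B], [S → .], [S' → . S] }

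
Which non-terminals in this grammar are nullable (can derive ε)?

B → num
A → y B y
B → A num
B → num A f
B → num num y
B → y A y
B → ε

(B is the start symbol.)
{ 'B' }

A non-terminal is nullable if it can derive ε (the empty string): either it has an ε-production, or it has a production whose right-hand side consists entirely of nullable non-terminals.

ε-productions: B → ε
So B is immediately nullable.
No further non-terminal can be added: every production for the remaining non-terminals contains a terminal or a non-nullable non-terminal.
Nullable = { 'B' }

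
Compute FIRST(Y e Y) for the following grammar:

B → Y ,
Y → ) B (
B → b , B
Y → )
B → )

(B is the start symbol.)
FIRST sets of the non-terminals involved (from the grammar, by fixed-point iteration):
  FIRST(Y) = { ')' }

To compute FIRST(Y e Y), process the symbols left to right:
Symbol Y is a non-terminal. Add FIRST(Y) \ {ε} = { ')' }
Y is not nullable (ε ∉ FIRST(Y)), so stop here.
FIRST(Y e Y) = { ')' }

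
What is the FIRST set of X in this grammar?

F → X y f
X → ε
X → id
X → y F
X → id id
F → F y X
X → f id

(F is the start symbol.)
{ 'f', 'id', 'y', ε }

From X → ε:
  - ε-production, so ε ∈ FIRST(X)
From X → id:
  - id is a terminal: add 'id' and stop
From X → y F:
  - y is a terminal: add 'y' and stop
From X → id id:
  - id is a terminal: add 'id' and stop
From X → f id:
  - f is a terminal: add 'f' and stop

Collecting: FIRST(X) = { 'f', 'id', 'y', ε }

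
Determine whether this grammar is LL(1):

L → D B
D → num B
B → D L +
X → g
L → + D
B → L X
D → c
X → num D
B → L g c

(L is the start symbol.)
No. Predict set conflict for B: { 'c', 'num' }

Relevant sets:
  FIRST(D) = { 'c', 'num' }
  FIRST(L) = { '+', 'c', 'num' }

For L:
  PREDICT(L → D B) = { 'c', 'num' }
  PREDICT(L → '+' D) = { '+' }
For D:
  PREDICT(D → num B) = { 'num' }
  PREDICT(D → c) = { 'c' }
For B:
  PREDICT(B → D L '+') = { 'c', 'num' }
  PREDICT(B → L X) = { '+', 'c', 'num' }
  PREDICT(B → L g c) = { '+', 'c', 'num' }
For X:
  PREDICT(X → g) = { 'g' }
  PREDICT(X → num D) = { 'num' }

Conflict found: Predict set conflict for B: { 'c', 'num' }
The grammar is NOT LL(1).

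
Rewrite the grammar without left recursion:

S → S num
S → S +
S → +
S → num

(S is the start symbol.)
S is directly left-recursive. The standard transformation for
  A → A α₁ | ... | A α_m | β₁ | ... | β_n
is
  A  → β₁ A' | ... | β_n A'
  A' → α₁ A' | ... | α_m A' | ε

S → + becomes S → + S'
S → num becomes S → num S'
S → S num becomes S' → num S'
S → S + becomes S' → + S'
Add S' → ε

Resulting grammar:
S → + S'
S → num S'
S' → num S'
S' → + S'
S' → ε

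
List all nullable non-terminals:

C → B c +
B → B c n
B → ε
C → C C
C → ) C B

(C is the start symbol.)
{ 'B' }

A non-terminal is nullable if it can derive ε (the empty string): either it has an ε-production, or it has a production whose right-hand side consists entirely of nullable non-terminals.

ε-productions: B → ε
So B is immediately nullable.
No further non-terminal can be added: every production for the remaining non-terminals contains a terminal or a non-nullable non-terminal.
Nullable = { 'B' }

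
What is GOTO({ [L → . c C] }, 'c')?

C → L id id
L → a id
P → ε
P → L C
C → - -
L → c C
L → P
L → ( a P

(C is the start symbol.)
{ [C → . - -], [C → . L id id], [L → . ( a P], [L → . P], [L → . a id], [L → . c C], [L → c . C], [P → . L C], [P → .] }

GOTO(I, 'c') = CLOSURE({ [A → αX.β] : [A → α.Xβ] ∈ I, X = 'c' })

Items with dot before 'c', with the dot advanced:
  [L → . c C] → [L → c . C]
Closure of the advanced items:
  [L → c . C] has the dot before C: add [C → . L id id], [C → . - -]
  [C → . L id id] has the dot before L: add [L → . a id], [L → . c C], [L → . P], [L → . ( a P]
  [L → . P] has the dot before P: add [P → .], [P → . L C]

GOTO = { [C → . - -], [C → . L id id], [L → . ( a P], [L → . P], [L → . a id], [L → . c C], [L → c . C], [P → . L C], [P → .] }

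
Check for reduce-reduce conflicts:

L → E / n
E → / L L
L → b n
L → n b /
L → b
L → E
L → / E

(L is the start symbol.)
Yes — I11: [L → / E .] vs [L → E .]

A reduce-reduce conflict occurs when an LR(0) state has two complete items [A → α .] and [B → β .] — both call for a reduction, and with no lookahead the parser cannot choose between them.

Augment with L' → L and build the canonical LR(0) collection (I0 = CLOSURE({[L' → . L]}), then GOTO on every symbol after a dot until no new states appear). It has 14 states:
  I0: { [E → . / L L], [L → . / E], [L → . E / n], [L → . E], [L → . b n], [L → . b], [L → . n b /], [L' → . L] }  — shift
  I1: { [E → . / L L], [E → / . L L], [L → . / E], [L → . E / n], [L → . E], [L → . b n], [L → . b], [L → . n b /], [L → / . E] }  — shift
  I2: { [L → E . / n], [L → E .] }  — shift, reduce
  I3: { [L' → L .] }  — accept
  I4: { [L → b . n], [L → b .] }  — shift, reduce
  I5: { [L → n . b /] }  — shift
  I6: { [L → n b . /] }  — shift
  I7: { [L → n b / .] }  — reduce
  I8: { [L → b n .] }  — reduce
  I9: { [L → E / . n] }  — shift
  I10: { [L → E / n .] }  — reduce
  I11: { [L → / E .], [L → E . / n], [L → E .] }  — shift, 2 reduces
  I12: { [E → . / L L], [E → / L . L], [L → . / E], [L → . E / n], [L → . E], [L → . b n], [L → . b], [L → . n b /] }  — shift
  I13: { [E → / L L .] }  — reduce

I11 contains complete items [L → / E .], [L → E .] — reduce-reduce conflict.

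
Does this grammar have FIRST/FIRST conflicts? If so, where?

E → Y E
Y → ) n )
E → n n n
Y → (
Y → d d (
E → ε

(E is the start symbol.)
No FIRST/FIRST conflicts.

FIRST sets of the non-terminals at (or reachable through a nullable prefix from) the front of some alternative:
  FIRST(Y) = { '(', ')', 'd' }

Productions for E:
  E → Y E: FIRST = { '(', ')', 'd' }
  E → n n n: FIRST = { 'n' }
  E → ε: FIRST = { ε }
Productions for Y:
  Y → ) n ): FIRST = { ')' }
  Y → (: FIRST = { '(' }
  Y → d d (: FIRST = { 'd' }

All alternatives of each non-terminal have pairwise disjoint FIRST sets.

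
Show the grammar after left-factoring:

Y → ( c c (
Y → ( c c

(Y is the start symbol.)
Left-factoring transforms A → αβ₁ | αβ₂ into A → αA' and A' → β₁ | β₂
(α is the longest common prefix among the alternatives). Repeat until
no nonterminal has two alternatives with a common prefix.

Round 1: Y has alternatives sharing prefix '( c c'. Introduce Y': Y → ( c c Y'
  Add: Y' → (
  Add: Y' → ε

No remaining common prefixes — done.

Resulting grammar:
Y → ( c c Y'
Y' → (
Y' → ε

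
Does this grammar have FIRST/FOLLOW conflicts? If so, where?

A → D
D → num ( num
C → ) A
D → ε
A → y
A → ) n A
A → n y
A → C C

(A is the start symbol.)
Yes. A → ')' n A with FOLLOW(A) on { ')' }; A → C C with FOLLOW(A) on { ')' }

Nullable non-terminals: A, D.
FIRST sets used below: FIRST(D) = { 'num', ε }, FIRST(C) = { ')' }

A: nullable alternative(s) A → D; FOLLOW(A) = { $, ')' }
  A → D: FIRST \ {ε} = { 'num' } — this is the only nullable alternative, skip
  A → y: FIRST \ {ε} = { 'y' } — disjoint from FOLLOW(A)
  A → ) n A: FIRST \ {ε} = { ')' } — overlaps FOLLOW(A) on { ')' }: CONFLICT
  A → n y: FIRST \ {ε} = { 'n' } — disjoint from FOLLOW(A)
  A → C C: FIRST \ {ε} = { ')' } — overlaps FOLLOW(A) on { ')' }: CONFLICT

D: nullable alternative(s) D → ε; FOLLOW(D) = { $, ')' }
  D → num ( num: FIRST \ {ε} = { 'num' } — disjoint from FOLLOW(D)
  D → ε: FIRST \ {ε} = { } — this is the only nullable alternative, skip

C has no nullable alternative, so no FIRST/FOLLOW check is needed there.

So the grammar has 2 FIRST/FOLLOW conflicts (marked CONFLICT above).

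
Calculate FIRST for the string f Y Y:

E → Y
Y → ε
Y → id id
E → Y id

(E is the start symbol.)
To compute FIRST(f Y Y), process the symbols left to right:
Symbol f is a terminal. Add 'f' and stop.
FIRST(f Y Y) = { 'f' }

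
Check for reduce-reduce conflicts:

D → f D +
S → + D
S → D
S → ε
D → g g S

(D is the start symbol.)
A reduce-reduce conflict occurs when an LR(0) state has two complete items [A → α .] and [B → β .] — both call for a reduction, and with no lookahead the parser cannot choose between them.

Augment with D' → D and build the canonical LR(0) collection (I0 = CLOSURE({[D' → . D]}), then GOTO on every symbol after a dot until no new states appear). It has 11 states:
  I0: { [D → . f D +], [D → . g g S], [D' → . D] }  — shift
  I1: { [D' → D .] }  — accept
  I2: { [D → . f D +], [D → . g g S], [D → f . D +] }  — shift
  I3: { [D → g . g S] }  — shift
  I4: { [D → . f D +], [D → . g g S], [D → g g . S], [S → . + D], [S → . D], [S → .] }  — shift, reduce
  I5: { [D → . f D +], [D → . g g S], [S → + . D] }  — shift
  I6: { [S → D .] }  — reduce
  I7: { [D → g g S .] }  — reduce
  I8: { [S → + D .] }  — reduce
  I9: { [D → f D . +] }  — shift
  I10: { [D → f D + .] }  — reduce

No state contains more than one complete item.

Answer: No reduce-reduce conflicts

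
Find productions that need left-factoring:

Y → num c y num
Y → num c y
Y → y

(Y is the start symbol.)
Yes, Y has productions with common prefix 'num c y'

Left-factoring is needed when two productions for the same non-terminal
share a common prefix on the right-hand side.

Productions for Y:
  Y → num c y num
  Y → num c y
  Y → y

Found common prefix 'num c y' in productions for Y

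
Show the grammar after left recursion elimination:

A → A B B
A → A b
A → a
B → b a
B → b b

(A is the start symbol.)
A → a A'
A' → B B A'
A' → b A'
A' → ε
B → b a
B → b b

A is directly left-recursive. The standard transformation for
  A → A α₁ | ... | A α_m | β₁ | ... | β_n
is
  A  → β₁ A' | ... | β_n A'
  A' → α₁ A' | ... | α_m A' | ε

A → a becomes A → a A'
A → A B B becomes A' → B B A'
A → A b becomes A' → b A'
Add A' → ε

Productions for other non-terminals are unchanged:
  B → b a
  B → b b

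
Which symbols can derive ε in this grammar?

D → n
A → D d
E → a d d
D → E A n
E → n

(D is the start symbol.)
A non-terminal is nullable if it can derive ε (the empty string): either it has an ε-production, or it has a production whose right-hand side consists entirely of nullable non-terminals.

There are no ε-productions, so no non-terminal can derive ε.
No non-terminals are nullable.

Answer: None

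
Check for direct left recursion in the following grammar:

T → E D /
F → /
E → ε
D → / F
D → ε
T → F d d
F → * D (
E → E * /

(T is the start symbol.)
Direct left recursion occurs when N → N α for some non-terminal N (the right-hand side begins with the left-hand side itself).

T → E D /: starts with E
F → /: starts with '/'
E → ε: starts with ε
D → / F: starts with '/'
D → ε: starts with ε
T → F d d: starts with F
F → * D (: starts with '*'
E → E * /: LEFT RECURSIVE (starts with E)

The grammar has direct left recursion on: E.

Answer: Yes, E is left-recursive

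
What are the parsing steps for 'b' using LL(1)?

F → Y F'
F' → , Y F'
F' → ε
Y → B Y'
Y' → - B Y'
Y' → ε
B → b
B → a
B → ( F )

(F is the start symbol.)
Stack is shown with the top on the left.

Stack      Input  Action
------------------------
F $        b $    output F → Y F'
Y F' $     b $    output Y → B Y'
B Y' F' $  b $    output B → b
b Y' F' $  b $    match 'b'
Y' F' $    $      output Y' → ε
F' $       $      output F' → ε
$          $      accept

The string is accepted.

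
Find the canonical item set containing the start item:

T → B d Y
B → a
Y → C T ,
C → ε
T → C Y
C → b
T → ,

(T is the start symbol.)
First, augment the grammar with T' → T
I₀ = CLOSURE({ [T' → . T] }):
  [T' → . T] has the dot before T: add [T → . B d Y], [T → . C Y], [T → . ,]
  [T → . B d Y] has the dot before B: add [B → . a]
  [T → . C Y] has the dot before C: add [C → .], [C → . b]
No further items can be added.

I₀ = { [B → . a], [C → . b], [C → .], [T → . ,], [T → . B d Y], [T → . C Y], [T' → . T] }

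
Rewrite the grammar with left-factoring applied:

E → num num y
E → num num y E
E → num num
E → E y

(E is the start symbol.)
Left-factoring transforms A → αβ₁ | αβ₂ into A → αA' and A' → β₁ | β₂
(α is the longest common prefix among the alternatives). Repeat until
no nonterminal has two alternatives with a common prefix.

Round 1: E has alternatives sharing prefix 'num num'. Introduce E': E → num num E'
  Add: E' → y
  Add: E' → y E
  Add: E' → ε

Round 2: E' has alternatives sharing prefix 'y'. Introduce E'': E' → y E''
  Add: E'' → ε
  Add: E'' → E

No remaining common prefixes — done.

Resulting grammar:
E → num num E'
E' → y E''
E'' → ε
E'' → E
E' → ε
E → E y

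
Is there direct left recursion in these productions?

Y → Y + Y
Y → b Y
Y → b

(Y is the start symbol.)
Yes, Y is left-recursive

Y → Y + Y: LEFT RECURSIVE (starts with Y)
Y → b Y: starts with b
Y → b: starts with b

The grammar has direct left recursion on: Y.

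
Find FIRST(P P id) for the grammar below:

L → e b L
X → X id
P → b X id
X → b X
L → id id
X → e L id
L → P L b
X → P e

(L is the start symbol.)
FIRST sets of the non-terminals involved (from the grammar, by fixed-point iteration):
  FIRST(P) = { 'b' }

To compute FIRST(P P id), process the symbols left to right:
Symbol P is a non-terminal. Add FIRST(P) \ {ε} = { 'b' }
P is not nullable (ε ∉ FIRST(P)), so stop here.
FIRST(P P id) = { 'b' }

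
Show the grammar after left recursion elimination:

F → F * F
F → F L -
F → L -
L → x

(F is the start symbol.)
F is directly left-recursive. The standard transformation for
  A → A α₁ | ... | A α_m | β₁ | ... | β_n
is
  A  → β₁ A' | ... | β_n A'
  A' → α₁ A' | ... | α_m A' | ε

F → L - becomes F → L - F'
F → F * F becomes F' → * F F'
F → F L - becomes F' → L - F'
Add F' → ε

Productions for other non-terminals are unchanged:
  L → x

Resulting grammar:
F → L - F'
F' → * F F'
F' → L - F'
F' → ε
L → x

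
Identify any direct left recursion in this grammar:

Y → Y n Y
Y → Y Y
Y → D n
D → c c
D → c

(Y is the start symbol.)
Direct left recursion occurs when N → N α for some non-terminal N (the right-hand side begins with the left-hand side itself).

Y → Y n Y: LEFT RECURSIVE (starts with Y)
Y → Y Y: LEFT RECURSIVE (starts with Y)
Y → D n: starts with D
D → c c: starts with c
D → c: starts with c

The grammar has direct left recursion on: Y.

Answer: Yes, Y is left-recursive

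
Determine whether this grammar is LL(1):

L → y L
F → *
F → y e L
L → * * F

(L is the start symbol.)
A grammar is LL(1) if for each non-terminal N with multiple productions, the predict sets of those productions are pairwise disjoint, where PREDICT(N → α) = (FIRST(α) \ {ε}) ∪ (FOLLOW(N) if α ⇒* ε).

For L:
  PREDICT(L → y L) = { 'y' }
  PREDICT(L → '*' '*' F) = { '*' }
For F:
  PREDICT(F → '*') = { '*' }
  PREDICT(F → y e L) = { 'y' }

All predict sets are disjoint. The grammar IS LL(1).

Answer: Yes, the grammar is LL(1).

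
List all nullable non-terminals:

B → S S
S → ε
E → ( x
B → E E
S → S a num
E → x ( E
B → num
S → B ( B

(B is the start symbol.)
{ 'B', 'S' }

ε-productions: S → ε
So S is immediately nullable.
B → S S: every symbol on the right is nullable, so B is nullable too.
No further non-terminal can be added: every production for the remaining non-terminals contains a terminal or a non-nullable non-terminal.
Nullable = { 'B', 'S' }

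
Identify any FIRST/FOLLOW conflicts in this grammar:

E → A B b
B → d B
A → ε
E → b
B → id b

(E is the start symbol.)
Nullable non-terminals: A.
A has a nullable alternative but only one production, so nothing to check.

B, E have no nullable alternative, so no FIRST/FOLLOW check is needed there.

No FIRST/FOLLOW conflicts found.

Answer: No FIRST/FOLLOW conflicts.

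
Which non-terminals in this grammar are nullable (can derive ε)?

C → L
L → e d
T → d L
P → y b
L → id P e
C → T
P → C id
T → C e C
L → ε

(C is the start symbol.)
A non-terminal is nullable if it can derive ε (the empty string): either it has an ε-production, or it has a production whose right-hand side consists entirely of nullable non-terminals.

ε-productions: L → ε
So L is immediately nullable.
C → L: every symbol on the right is nullable, so C is nullable too.
No further non-terminal can be added: every production for the remaining non-terminals contains a terminal or a non-nullable non-terminal.
Nullable = { 'C', 'L' }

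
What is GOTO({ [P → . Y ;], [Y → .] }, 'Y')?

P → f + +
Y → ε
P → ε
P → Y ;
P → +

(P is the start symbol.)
GOTO(I, 'Y') = CLOSURE({ [A → αX.β] : [A → α.Xβ] ∈ I, X = 'Y' })

Items with dot before 'Y', with the dot advanced:
  [P → . Y ;] → [P → Y . ;]
Closure adds nothing (no advanced item has the dot before a non-terminal).

GOTO = { [P → Y . ;] }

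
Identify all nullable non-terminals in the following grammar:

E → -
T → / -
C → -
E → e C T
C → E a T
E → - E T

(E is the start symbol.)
A non-terminal is nullable if it can derive ε (the empty string): either it has an ε-production, or it has a production whose right-hand side consists entirely of nullable non-terminals.

There are no ε-productions, so no non-terminal can derive ε.
No non-terminals are nullable.

Answer: None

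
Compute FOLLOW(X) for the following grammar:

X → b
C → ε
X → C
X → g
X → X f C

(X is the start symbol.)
{ $, 'f' }

To compute FOLLOW(X), find every occurrence of X on a right-hand side N → α X β: add FIRST(β) \ {ε}, and if β is empty or nullable also add FOLLOW(N). Iterate to a fixed point.

X is the start symbol, so $ ∈ FOLLOW(X).
In X → X f C: X is followed by f C, add FIRST(f C) \ {ε} = { 'f' }

Taking the union: FOLLOW(X) = { $, 'f' }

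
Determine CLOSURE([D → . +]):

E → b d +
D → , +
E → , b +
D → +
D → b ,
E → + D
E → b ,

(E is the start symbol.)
To compute CLOSURE, for each item [A → α.Bβ] where B is a non-terminal, add [B → .γ] for all productions B → γ; repeat for the newly added items until nothing changes.

Start with: [D → . +]
The dot precedes the terminal '+', so nothing is added.

CLOSURE = { [D → . +] }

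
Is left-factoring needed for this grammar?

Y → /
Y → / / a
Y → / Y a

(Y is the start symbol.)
Left-factoring is needed when two productions for the same non-terminal
share a common prefix on the right-hand side.

Productions for Y:
  Y → /
  Y → / / a
  Y → / Y a

Found common prefix '/' in productions for Y

Answer: Yes, Y has productions with common prefix '/'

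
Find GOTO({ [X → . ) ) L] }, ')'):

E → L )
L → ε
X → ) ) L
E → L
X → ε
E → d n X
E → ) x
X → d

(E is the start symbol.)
GOTO(I, ')') = CLOSURE({ [A → αX.β] : [A → α.Xβ] ∈ I, X = ')' })

Items with dot before ')', with the dot advanced:
  [X → . ) ) L] → [X → ) . ) L]
Closure adds nothing (no advanced item has the dot before a non-terminal).

GOTO = { [X → ) . ) L] }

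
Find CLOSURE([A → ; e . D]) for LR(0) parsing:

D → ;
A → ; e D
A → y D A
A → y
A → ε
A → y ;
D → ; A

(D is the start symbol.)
To compute CLOSURE, for each item [A → α.Bβ] where B is a non-terminal, add [B → .γ] for all productions B → γ; repeat for the newly added items until nothing changes.

Start with: [A → ; e . D]
  [A → ; e . D] has the dot before D: add [D → . ;], [D → . ; A]
No further items can be added.

CLOSURE = { [A → ; e . D], [D → . ; A], [D → . ;] }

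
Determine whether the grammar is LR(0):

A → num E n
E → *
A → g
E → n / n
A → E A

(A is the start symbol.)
Yes, the grammar is LR(0)

Augment with A' → A and build the canonical LR(0) collection (I0 = CLOSURE({[A' → . A]}), then GOTO on every symbol after a dot until no new states appear). It has 12 states:
  I0: { [A → . E A], [A → . g], [A → . num E n], [A' → . A], [E → . *], [E → . n / n] }  — shift
  I1: { [E → * .] }  — reduce
  I2: { [A' → A .] }  — accept
  I3: { [A → . E A], [A → . g], [A → . num E n], [A → E . A], [E → . *], [E → . n / n] }  — shift
  I4: { [A → g .] }  — reduce
  I5: { [E → n . / n] }  — shift
  I6: { [A → num . E n], [E → . *], [E → . n / n] }  — shift
  I7: { [A → num E . n] }  — shift
  I8: { [A → num E n .] }  — reduce
  I9: { [E → n / . n] }  — shift
  I10: { [E → n / n .] }  — reduce
  I11: { [A → E A .] }  — reduce

Every state is either a pure shift/goto state or contains exactly one complete item and nothing to shift — no conflicts. The grammar is LR(0).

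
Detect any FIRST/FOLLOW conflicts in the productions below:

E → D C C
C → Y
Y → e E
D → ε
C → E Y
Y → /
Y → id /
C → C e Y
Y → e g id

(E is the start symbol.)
A FIRST/FOLLOW conflict occurs when a non-terminal N has a nullable alternative N → β (β ⇒* ε) and another alternative N → α with FIRST(α) ∩ FOLLOW(N) ≠ ∅: on such a lookahead the parser cannot decide between expanding α and letting N vanish via β.

Nullable non-terminals: D.
D has a nullable alternative but only one production, so nothing to check.

C, E, Y have no nullable alternative, so no FIRST/FOLLOW check is needed there.

No FIRST/FOLLOW conflicts found.

Answer: No FIRST/FOLLOW conflicts.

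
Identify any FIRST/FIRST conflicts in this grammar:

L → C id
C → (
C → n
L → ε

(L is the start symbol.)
No FIRST/FIRST conflicts.

A FIRST/FIRST conflict occurs when two productions N → α and N → β for the same non-terminal have FIRST(α) ∩ FIRST(β) ≠ ∅ (with ε ∈ FIRST of a nullable right-hand side, so two nullable alternatives also conflict).

FIRST sets of the non-terminals at (or reachable through a nullable prefix from) the front of some alternative:
  FIRST(C) = { '(', 'n' }

Productions for L:
  L → C id: FIRST = { '(', 'n' }
  L → ε: FIRST = { ε }
Productions for C:
  C → (: FIRST = { '(' }
  C → n: FIRST = { 'n' }

All alternatives of each non-terminal have pairwise disjoint FIRST sets.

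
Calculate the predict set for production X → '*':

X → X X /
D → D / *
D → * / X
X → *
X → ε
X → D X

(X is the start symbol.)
PREDICT(X → '*') = (FIRST(RHS) \ {ε}) ∪ (FOLLOW(X) if ε ∈ FIRST(RHS), i.e. RHS ⇒* ε)
FIRST('*') = { '*' }
ε ∉ FIRST('*'), so FOLLOW(X) is not added.
PREDICT(X → '*') = { '*' }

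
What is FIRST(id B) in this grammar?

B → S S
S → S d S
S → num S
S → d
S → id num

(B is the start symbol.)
{ 'id' }

To compute FIRST(id B), process the symbols left to right:
Symbol id is a terminal. Add 'id' and stop.
FIRST(id B) = { 'id' }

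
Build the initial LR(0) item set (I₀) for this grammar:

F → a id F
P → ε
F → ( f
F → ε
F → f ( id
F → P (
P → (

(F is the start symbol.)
{ [F → . ( f], [F → . P (], [F → . a id F], [F → . f ( id], [F → .], [F' → . F], [P → . (], [P → .] }

First, augment the grammar with F' → F
I₀ = CLOSURE({ [F' → . F] }):
  [F' → . F] has the dot before F: add [F → . a id F], [F → . ( f], [F → .], [F → . f ( id], [F → . P (]
  [F → . P (] has the dot before P: add [P → .], [P → . (]
No further items can be added.

I₀ = { [F → . ( f], [F → . P (], [F → . a id F], [F → . f ( id], [F → .], [F' → . F], [P → . (], [P → .] }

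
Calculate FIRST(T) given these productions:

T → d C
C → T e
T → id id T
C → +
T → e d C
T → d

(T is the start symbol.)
{ 'd', 'e', 'id' }

To compute FIRST(T), examine every production with T on the left-hand side, reading each right-hand side left to right until a non-nullable symbol is reached.

From T → d C:
  - d is a terminal: add 'd' and stop
From T → id id T:
  - id is a terminal: add 'id' and stop
From T → e d C:
  - e is a terminal: add 'e' and stop
From T → d:
  - d is a terminal: add 'd' and stop

Collecting: FIRST(T) = { 'd', 'e', 'id' }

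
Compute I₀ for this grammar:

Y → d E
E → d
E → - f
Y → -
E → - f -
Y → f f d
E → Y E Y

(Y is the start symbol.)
First, augment the grammar with Y' → Y
I₀ = CLOSURE({ [Y' → . Y] }):
  [Y' → . Y] has the dot before Y: add [Y → . d E], [Y → . -], [Y → . f f d]
No further items can be added.

I₀ = { [Y → . -], [Y → . d E], [Y → . f f d], [Y' → . Y] }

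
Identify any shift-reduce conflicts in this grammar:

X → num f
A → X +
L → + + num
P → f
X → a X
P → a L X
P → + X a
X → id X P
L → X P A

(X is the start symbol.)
A shift-reduce conflict occurs when an LR(0) state has both:
  - a complete (reduce) item [A → α .] (dot at the end), and
  - a shift item [B → β . c γ] (dot before a terminal).

Augment with X' → X and build the canonical LR(0) collection (I0 = CLOSURE({[X' → . X]}), then GOTO on every symbol after a dot until no new states appear). It has 24 states:
  I0: { [X → . a X], [X → . id X P], [X → . num f], [X' → . X] }  — shift
  I1: { [X' → X .] }  — accept
  I2: { [X → . a X], [X → . id X P], [X → . num f], [X → a . X] }  — shift
  I3: { [X → . a X], [X → . id X P], [X → . num f], [X → id . X P] }  — shift
  I4: { [X → num . f] }  — shift
  I5: { [X → num f .] }  — reduce
  I6: { [P → . + X a], [P → . a L X], [P → . f], [X → id X . P] }  — shift
  I7: { [P → + . X a], [X → . a X], [X → . id X P], [X → . num f] }  — shift
  I8: { [X → id X P .] }  — reduce
  I9: { [L → . + + num], [L → . X P A], [P → a . L X], [X → . a X], [X → . id X P], [X → . num f] }  — shift
  I10: { [P → f .] }  — reduce
  I11: { [L → + . + num] }  — shift
  I12: { [P → a L . X], [X → . a X], [X → . id X P], [X → . num f] }  — shift
  I13: { [L → X . P A], [P → . + X a], [P → . a L X], [P → . f] }  — shift
  I14: { [A → . X +], [L → X P . A], [X → . a X], [X → . id X P], [X → . num f] }  — shift
  I15: { [L → X P A .] }  — reduce
  I16: { [A → X . +] }  — shift
  I17: { [A → X + .] }  — reduce
  I18: { [P → a L X .] }  — reduce
  I19: { [L → + + . num] }  — shift
  I20: { [L → + + num .] }  — reduce
  I21: { [P → + X . a] }  — shift
  I22: { [P → + X a .] }  — reduce
  I23: { [X → a X .] }  — reduce

No state contains both a complete item and a shift item.

Answer: No shift-reduce conflicts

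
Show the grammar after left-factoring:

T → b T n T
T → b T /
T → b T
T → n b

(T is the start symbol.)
Left-factoring transforms A → αβ₁ | αβ₂ into A → αA' and A' → β₁ | β₂
(α is the longest common prefix among the alternatives). Repeat until
no nonterminal has two alternatives with a common prefix.

Round 1: T has alternatives sharing prefix 'b T'. Introduce T': T → b T T'
  Add: T' → n T
  Add: T' → /
  Add: T' → ε

No remaining common prefixes — done.

Resulting grammar:
T → b T T'
T' → n T
T' → /
T' → ε
T → n b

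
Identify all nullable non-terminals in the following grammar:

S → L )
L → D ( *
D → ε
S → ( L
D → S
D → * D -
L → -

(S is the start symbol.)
{ 'D' }

A non-terminal is nullable if it can derive ε (the empty string): either it has an ε-production, or it has a production whose right-hand side consists entirely of nullable non-terminals.

ε-productions: D → ε
So D is immediately nullable.
No further non-terminal can be added: every production for the remaining non-terminals contains a terminal or a non-nullable non-terminal.
Nullable = { 'D' }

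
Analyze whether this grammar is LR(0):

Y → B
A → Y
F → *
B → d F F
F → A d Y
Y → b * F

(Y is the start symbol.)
Augment with Y' → Y and build the canonical LR(0) collection (I0 = CLOSURE({[Y' → . Y]}), then GOTO on every symbol after a dot until no new states appear). It has 14 states:
  I0: { [B → . d F F], [Y → . B], [Y → . b * F], [Y' → . Y] }  — shift
  I1: { [Y → B .] }  — reduce
  I2: { [Y' → Y .] }  — accept
  I3: { [Y → b . * F] }  — shift
  I4: { [A → . Y], [B → . d F F], [B → d . F F], [F → . *], [F → . A d Y], [Y → . B], [Y → . b * F] }  — shift
  I5: { [F → * .] }  — reduce
  I6: { [F → A . d Y] }  — shift
  I7: { [A → . Y], [B → . d F F], [B → d F . F], [F → . *], [F → . A d Y], [Y → . B], [Y → . b * F] }  — shift
  I8: { [A → Y .] }  — reduce
  I9: { [B → d F F .] }  — reduce
  I10: { [B → . d F F], [F → A d . Y], [Y → . B], [Y → . b * F] }  — shift
  I11: { [F → A d Y .] }  — reduce
  I12: { [A → . Y], [B → . d F F], [F → . *], [F → . A d Y], [Y → . B], [Y → . b * F], [Y → b * . F] }  — shift
  I13: { [Y → b * F .] }  — reduce

Every state is either a pure shift/goto state or contains exactly one complete item and nothing to shift — no conflicts. The grammar is LR(0).

Answer: Yes, the grammar is LR(0)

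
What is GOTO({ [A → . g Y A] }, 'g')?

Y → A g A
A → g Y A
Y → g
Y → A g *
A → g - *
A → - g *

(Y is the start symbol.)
GOTO(I, 'g') = CLOSURE({ [A → αX.β] : [A → α.Xβ] ∈ I, X = 'g' })

Items with dot before 'g', with the dot advanced:
  [A → . g Y A] → [A → g . Y A]
Closure of the advanced items:
  [A → g . Y A] has the dot before Y: add [Y → . A g A], [Y → . g], [Y → . A g *]
  [Y → . A g A] has the dot before A: add [A → . g Y A], [A → . g - *], [A → . - g *]

GOTO = { [A → . - g *], [A → . g - *], [A → . g Y A], [A → g . Y A], [Y → . A g *], [Y → . A g A], [Y → . g] }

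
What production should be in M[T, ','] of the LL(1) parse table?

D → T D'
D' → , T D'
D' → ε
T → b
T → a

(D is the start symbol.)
Empty (error entry)

To find M[T, ','], we find productions for T where ',' is in the predict set (PREDICT(N → α) = (FIRST(α) \ {ε}) ∪ (FOLLOW(N) if α ⇒* ε)).

T → b: PREDICT = { 'b' }
T → a: PREDICT = { 'a' }

M[T, ','] is empty (no production applies)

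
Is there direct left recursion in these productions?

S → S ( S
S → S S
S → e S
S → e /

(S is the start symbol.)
Direct left recursion occurs when N → N α for some non-terminal N (the right-hand side begins with the left-hand side itself).

S → S ( S: LEFT RECURSIVE (starts with S)
S → S S: LEFT RECURSIVE (starts with S)
S → e S: starts with e
S → e /: starts with e

The grammar has direct left recursion on: S.

Answer: Yes, S is left-recursive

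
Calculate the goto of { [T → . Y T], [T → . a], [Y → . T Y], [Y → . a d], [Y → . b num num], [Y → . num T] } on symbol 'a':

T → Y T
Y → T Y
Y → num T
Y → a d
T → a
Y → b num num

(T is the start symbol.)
GOTO(I, 'a') = CLOSURE({ [A → αX.β] : [A → α.Xβ] ∈ I, X = 'a' })

Items with dot before 'a', with the dot advanced:
  [T → . a] → [T → a .]
  [Y → . a d] → [Y → a . d]
Closure adds nothing (no advanced item has the dot before a non-terminal).

GOTO = { [T → a .], [Y → a . d] }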